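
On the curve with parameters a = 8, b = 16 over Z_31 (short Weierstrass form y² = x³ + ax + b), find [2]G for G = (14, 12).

(4, 9)

tangent at (14, 12): λ = (3·14² + 8)/(2·12) ≡ 7/24. 24⁻¹ ≡ 22 (mod 31) since 24·22 = 528 ≡ 1, so λ ≡ 7·22 ≡ 30.
  x = λ² - 14 - 14 = 900 - 28 ≡ 4; y = λ·(14 - 4) - 12 ≡ 9. → (4, 9)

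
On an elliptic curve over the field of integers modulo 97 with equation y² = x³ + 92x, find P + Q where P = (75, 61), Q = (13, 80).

(34, 25)

(75, 61) + (13, 80). λ = (80 - 61)/(13 - 75) ≡ 19/35 mod 97. 35⁻¹ ≡ 61 (mod 97) since 35·61 = 2135 ≡ 1, so λ ≡ 92.
  x = λ² - 75 - 13 = 8464 - 88 ≡ 34; y = λ·(75 - 34) - 61 ≡ 25. → (34, 25)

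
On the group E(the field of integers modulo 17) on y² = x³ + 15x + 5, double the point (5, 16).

(9, 11)

tangent at (5, 16): λ = (3·5² + 15)/(2·16) ≡ 5/15. 15⁻¹ ≡ 8 (mod 17), so λ ≡ 5·8 ≡ 6.
  x = λ² - 5 - 5 = 36 - 10 ≡ 9; y = λ·(5 - 9) - 16 ≡ 11. → (9, 11)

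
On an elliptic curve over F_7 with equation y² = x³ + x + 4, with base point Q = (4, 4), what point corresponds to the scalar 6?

(4, 4)

Repeated addition: build up to 6Q.
2Q: tangent at (4, 4): λ = (3·4² + 1)/(2·4) ≡ 0/1. 1⁻¹ ≡ 1 (mod 7), so λ ≡ 0·1 ≡ 0.
  x = λ² - 4 - 4 = 0 - 8 ≡ 6; y = λ·(4 - 6) - 4 ≡ 3. → (6, 3)
3Q: (6, 3) + (4, 4). λ = (4 - 3)/(4 - 6) ≡ 1/5 mod 7. 5⁻¹ ≡ 3 (mod 7), so λ ≡ 3.
  x = λ² - 6 - 4 = 9 - 10 ≡ 6; y = λ·(6 - 6) - 3 ≡ 4. → (6, 4)
4Q: (6, 4) + (4, 4). λ = (4 - 4)/(4 - 6) ≡ 0/5 mod 7. 5⁻¹ ≡ 3 (mod 7) since 5·3 = 15 ≡ 1, so λ ≡ 0.
  x = λ² - 6 - 4 = 0 - 10 ≡ 4; y = λ·(6 - 4) - 4 ≡ 3. → (4, 3)
5Q: (4, 3) + (4, 4): same x and y₁ ≡ -y₂, so the sum is the point at infinity.
6Q: the point at infinity + (4, 4) = (4, 4) (identity).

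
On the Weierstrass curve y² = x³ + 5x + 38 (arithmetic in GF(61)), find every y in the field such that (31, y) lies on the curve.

none

x³ + 5x + 38 = 29984 ≡ 33 (mod 61).
33 is a non-residue mod 61; no y exists.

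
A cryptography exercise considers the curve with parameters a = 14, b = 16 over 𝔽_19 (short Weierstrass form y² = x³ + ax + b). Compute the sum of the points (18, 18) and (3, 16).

(18, 18) + (3, 16). λ = (16 - 18)/(3 - 18) ≡ 17/4 mod 19. 4⁻¹ ≡ 5 (mod 19), so λ ≡ 9.
  x = λ² - 18 - 3 = 81 - 21 ≡ 3; y = λ·(18 - 3) - 18 ≡ 3. → (3, 3)

(3, 3)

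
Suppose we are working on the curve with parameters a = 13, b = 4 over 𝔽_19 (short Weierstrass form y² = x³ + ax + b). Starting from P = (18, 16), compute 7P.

(18, 3)

Repeated addition: build up to 7P.
2P: tangent at (18, 16): λ = (3·18² + 13)/(2·16) ≡ 16/13. 13⁻¹ ≡ 3 (mod 19), so λ ≡ 16·3 ≡ 10.
  x = λ² - 18 - 18 = 100 - 36 ≡ 7; y = λ·(18 - 7) - 16 ≡ 18. → (7, 18)
3P: (7, 18) + (18, 16). λ = (16 - 18)/(18 - 7) ≡ 17/11 mod 19. 11⁻¹ ≡ 7 (mod 19) since 11·7 = 77 ≡ 1, so λ ≡ 5.
  x = λ² - 7 - 18 = 25 - 25 ≡ 0; y = λ·(7 - 0) - 18 ≡ 17. → (0, 17)
4P: (0, 17) + (18, 16). λ = (16 - 17)/(18 - 0) ≡ 18/18 mod 19. 18⁻¹ ≡ 18 (mod 19) since 18·18 = 324 ≡ 1, so λ ≡ 1.
  x = λ² - 0 - 18 = 1 - 18 ≡ 2; y = λ·(0 - 2) - 17 ≡ 0. → (2, 0)
5P: (2, 0) + (18, 16). λ = (16 - 0)/(18 - 2) ≡ 16/16 mod 19. 16⁻¹ ≡ 6 (mod 19) since 16·6 = 96 ≡ 1, so λ ≡ 1.
  x = λ² - 2 - 18 = 1 - 20 ≡ 0; y = λ·(2 - 0) - 0 ≡ 2. → (0, 2)
6P: (0, 2) + (18, 16). λ = (16 - 2)/(18 - 0) ≡ 14/18 mod 19. 18⁻¹ ≡ 18 (mod 19) since 18·18 = 324 ≡ 1, so λ ≡ 5.
  x = λ² - 0 - 18 = 25 - 18 ≡ 7; y = λ·(0 - 7) - 2 ≡ 1. → (7, 1)
7P: (7, 1) + (18, 16). λ = (16 - 1)/(18 - 7) ≡ 15/11 mod 19. 11⁻¹ ≡ 7 (mod 19) since 11·7 = 77 ≡ 1, so λ ≡ 10.
  x = λ² - 7 - 18 = 100 - 25 ≡ 18; y = λ·(7 - 18) - 1 ≡ 3. → (18, 3)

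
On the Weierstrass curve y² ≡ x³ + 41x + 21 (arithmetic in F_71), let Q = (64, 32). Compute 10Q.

Repeated addition: build up to 10Q.
2Q: tangent at (64, 32): λ = (3·64² + 41)/(2·32) ≡ 46/64. 64⁻¹ ≡ 10 (mod 71), so λ ≡ 46·10 ≡ 34.
  x = λ² - 64 - 64 = 1156 - 128 ≡ 34; y = λ·(64 - 34) - 32 ≡ 65. → (34, 65)
3Q: (34, 65) + (64, 32). λ = (32 - 65)/(64 - 34) ≡ 38/30 mod 71. 30⁻¹ ≡ 45 (mod 71), so λ ≡ 6.
  x = λ² - 34 - 64 = 36 - 98 ≡ 9; y = λ·(34 - 9) - 65 ≡ 14. → (9, 14)
4Q: (9, 14) + (64, 32). λ = (32 - 14)/(64 - 9) ≡ 18/55 mod 71. 55⁻¹ ≡ 31 (mod 71), so λ ≡ 61.
  x = λ² - 9 - 64 = 3721 - 73 ≡ 27; y = λ·(9 - 27) - 14 ≡ 24. → (27, 24)
5Q: (27, 24) + (64, 32). λ = (32 - 24)/(64 - 27) ≡ 8/37 mod 71. 37⁻¹ ≡ 48 (mod 71) since 37·48 = 1776 ≡ 1, so λ ≡ 29.
  x = λ² - 27 - 64 = 841 - 91 ≡ 40; y = λ·(27 - 40) - 24 ≡ 25. → (40, 25)
6Q: (40, 25) + (64, 32). λ = (32 - 25)/(64 - 40) ≡ 7/24 mod 71. 24⁻¹ ≡ 3 (mod 71), so λ ≡ 21.
  x = λ² - 40 - 64 = 441 - 104 ≡ 53; y = λ·(40 - 53) - 25 ≡ 57. → (53, 57)
7Q: (53, 57) + (64, 32). λ = (32 - 57)/(64 - 53) ≡ 46/11 mod 71. 11⁻¹ ≡ 13 (mod 71) since 11·13 = 143 ≡ 1, so λ ≡ 30.
  x = λ² - 53 - 64 = 900 - 117 ≡ 2; y = λ·(53 - 2) - 57 ≡ 53. → (2, 53)
8Q: (2, 53) + (64, 32). λ = (32 - 53)/(64 - 2) ≡ 50/62 mod 71. 62⁻¹ ≡ 63 (mod 71), so λ ≡ 26.
  x = λ² - 2 - 64 = 676 - 66 ≡ 42; y = λ·(2 - 42) - 53 ≡ 43. → (42, 43)
9Q: (42, 43) + (64, 32). λ = (32 - 43)/(64 - 42) ≡ 60/22 mod 71. 22⁻¹ ≡ 42 (mod 71), so λ ≡ 35.
  x = λ² - 42 - 64 = 1225 - 106 ≡ 54; y = λ·(42 - 54) - 43 ≡ 34. → (54, 34)
10Q: (54, 34) + (64, 32). λ = (32 - 34)/(64 - 54) ≡ 69/10 mod 71. 10⁻¹ ≡ 64 (mod 71) since 10·64 = 640 ≡ 1, so λ ≡ 14.
  x = λ² - 54 - 64 = 196 - 118 ≡ 7; y = λ·(54 - 7) - 34 ≡ 56. → (7, 56)

(7, 56)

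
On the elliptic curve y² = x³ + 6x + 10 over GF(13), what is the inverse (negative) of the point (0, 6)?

(0, 7)

-(0, 6) = (0, -6 mod 13) = (0, 7).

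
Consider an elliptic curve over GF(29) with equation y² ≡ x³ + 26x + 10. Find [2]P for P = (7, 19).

(10, 20)

tangent at (7, 19): λ = (3·7² + 26)/(2·19) ≡ 28/9. 9⁻¹ ≡ 13 (mod 29) since 9·13 = 117 ≡ 1, so λ ≡ 28·13 ≡ 16.
  x = λ² - 7 - 7 = 256 - 14 ≡ 10; y = λ·(7 - 10) - 19 ≡ 20. → (10, 20)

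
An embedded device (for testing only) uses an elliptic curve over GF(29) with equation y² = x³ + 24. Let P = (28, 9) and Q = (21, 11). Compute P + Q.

(28, 9) + (21, 11). λ = (11 - 9)/(21 - 28) ≡ 2/22 mod 29. 22⁻¹ ≡ 4 (mod 29), so λ ≡ 8.
  x = λ² - 28 - 21 = 64 - 49 ≡ 15; y = λ·(28 - 15) - 9 ≡ 8. → (15, 8)

(15, 8)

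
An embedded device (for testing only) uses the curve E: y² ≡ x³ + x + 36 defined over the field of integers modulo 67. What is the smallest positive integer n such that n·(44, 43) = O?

11

2P: tangent at (44, 43): λ = (3·44² + 1)/(2·43) ≡ 47/19. 19⁻¹ ≡ 60 (mod 67), so λ ≡ 47·60 ≡ 6.
  x = λ² - 44 - 44 = 36 - 88 ≡ 15; y = λ·(44 - 15) - 43 ≡ 64. → (15, 64)
3P: (15, 64) + (44, 43). λ = (43 - 64)/(44 - 15) ≡ 46/29 mod 67. 29⁻¹ ≡ 37 (mod 67), so λ ≡ 27.
  x = λ² - 15 - 44 = 729 - 59 ≡ 0; y = λ·(15 - 0) - 64 ≡ 6. → (0, 6)
4P: (0, 6) + (44, 43). λ = (43 - 6)/(44 - 0) ≡ 37/44 mod 67. 44⁻¹ ≡ 32 (mod 67), so λ ≡ 45.
  x = λ² - 0 - 44 = 2025 - 44 ≡ 38; y = λ·(0 - 38) - 6 ≡ 26. → (38, 26)
5P: (38, 26) + (44, 43). λ = (43 - 26)/(44 - 38) ≡ 17/6 mod 67. 6⁻¹ ≡ 56 (mod 67), so λ ≡ 14.
  x = λ² - 38 - 44 = 196 - 82 ≡ 47; y = λ·(38 - 47) - 26 ≡ 49. → (47, 49)
6P: (47, 49) + (44, 43). λ = (43 - 49)/(44 - 47) ≡ 61/64 mod 67. 64⁻¹ ≡ 22 (mod 67), so λ ≡ 2.
  x = λ² - 47 - 44 = 4 - 91 ≡ 47; y = λ·(47 - 47) - 49 ≡ 18. → (47, 18)
7P: (47, 18) + (44, 43). λ = (43 - 18)/(44 - 47) ≡ 25/64 mod 67. 64⁻¹ ≡ 22 (mod 67) since 64·22 = 1408 ≡ 1, so λ ≡ 14.
  x = λ² - 47 - 44 = 196 - 91 ≡ 38; y = λ·(47 - 38) - 18 ≡ 41. → (38, 41)
8P: (38, 41) + (44, 43). λ = (43 - 41)/(44 - 38) ≡ 2/6 mod 67. 6⁻¹ ≡ 56 (mod 67), so λ ≡ 45.
  x = λ² - 38 - 44 = 2025 - 82 ≡ 0; y = λ·(38 - 0) - 41 ≡ 61. → (0, 61)
9P: (0, 61) + (44, 43). λ = (43 - 61)/(44 - 0) ≡ 49/44 mod 67. 44⁻¹ ≡ 32 (mod 67), so λ ≡ 27.
  x = λ² - 0 - 44 = 729 - 44 ≡ 15; y = λ·(0 - 15) - 61 ≡ 3. → (15, 3)
10P: (15, 3) + (44, 43). λ = (43 - 3)/(44 - 15) ≡ 40/29 mod 67. 29⁻¹ ≡ 37 (mod 67) since 29·37 = 1073 ≡ 1, so λ ≡ 6.
  x = λ² - 15 - 44 = 36 - 59 ≡ 44; y = λ·(15 - 44) - 3 ≡ 24. → (44, 24)
11P: (44, 24) + (44, 43): same x and y₁ ≡ -y₂, so the sum is O.
11P = O, so the order is 11.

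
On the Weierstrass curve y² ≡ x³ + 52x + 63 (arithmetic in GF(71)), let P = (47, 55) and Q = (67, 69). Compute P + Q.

(47, 55) + (67, 69). λ = (69 - 55)/(67 - 47) ≡ 14/20 mod 71. 20⁻¹ ≡ 32 (mod 71) since 20·32 = 640 ≡ 1, so λ ≡ 22.
  x = λ² - 47 - 67 = 484 - 114 ≡ 15; y = λ·(47 - 15) - 55 ≡ 10. → (15, 10)

(15, 10)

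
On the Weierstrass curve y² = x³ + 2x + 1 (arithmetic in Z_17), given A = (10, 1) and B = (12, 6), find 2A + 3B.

(16, 7)

First 2A:
Repeated addition: build up to 2A.
2A: tangent at (10, 1): λ = (3·10² + 2)/(2·1) ≡ 13/2. 2⁻¹ ≡ 9 (mod 17), so λ ≡ 13·9 ≡ 15.
  x = λ² - 10 - 10 = 225 - 20 ≡ 1; y = λ·(10 - 1) - 1 ≡ 15. → (1, 15)
2A = (1, 15).
Next 3B:
Repeated addition: build up to 3B.
2B: tangent at (12, 6): λ = (3·12² + 2)/(2·6) ≡ 9/12. 12⁻¹ ≡ 10 (mod 17), so λ ≡ 9·10 ≡ 5.
  x = λ² - 12 - 12 = 25 - 24 ≡ 1; y = λ·(12 - 1) - 6 ≡ 15. → (1, 15)
3B: (1, 15) + (12, 6). λ = (6 - 15)/(12 - 1) ≡ 8/11 mod 17. 11⁻¹ ≡ 14 (mod 17) since 11·14 = 154 ≡ 1, so λ ≡ 10.
  x = λ² - 1 - 12 = 100 - 13 ≡ 2; y = λ·(1 - 2) - 15 ≡ 9. → (2, 9)
3B = (2, 9).
Finally 2A + 3B:
(1, 15) + (2, 9). λ = (9 - 15)/(2 - 1) ≡ 11/1 mod 17. 1⁻¹ ≡ 1 (mod 17), so λ ≡ 11.
  x = λ² - 1 - 2 = 121 - 3 ≡ 16; y = λ·(1 - 16) - 15 ≡ 7. → (16, 7)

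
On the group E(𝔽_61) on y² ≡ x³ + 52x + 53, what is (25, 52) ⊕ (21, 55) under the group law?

(25, 52) + (21, 55). λ = (55 - 52)/(21 - 25) ≡ 3/57 mod 61. 57⁻¹ ≡ 15 (mod 61), so λ ≡ 45.
  x = λ² - 25 - 21 = 2025 - 46 ≡ 27; y = λ·(25 - 27) - 52 ≡ 41. → (27, 41)

(27, 41)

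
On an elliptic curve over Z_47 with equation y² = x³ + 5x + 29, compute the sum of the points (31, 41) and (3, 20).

(31, 41) + (3, 20). λ = (20 - 41)/(3 - 31) ≡ 26/19 mod 47. 19⁻¹ ≡ 5 (mod 47), so λ ≡ 36.
  x = λ² - 31 - 3 = 1296 - 34 ≡ 40; y = λ·(31 - 40) - 41 ≡ 11. → (40, 11)

(40, 11)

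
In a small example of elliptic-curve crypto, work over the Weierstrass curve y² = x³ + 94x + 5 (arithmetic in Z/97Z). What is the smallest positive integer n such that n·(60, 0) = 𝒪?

2

2P: (60, 0) + (60, 0): same x and y₁ ≡ -y₂, so the sum is 𝒪.
2P = 𝒪, so the order is 2.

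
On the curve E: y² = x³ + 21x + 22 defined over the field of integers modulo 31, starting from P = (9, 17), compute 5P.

(18, 30)

Double-and-add on 5 = (101)₂. Start with P = (9, 17) for the leading 1-bit.
double: tangent at (9, 17): λ = (3·9² + 21)/(2·17) ≡ 16/3. 3⁻¹ ≡ 21 (mod 31), so λ ≡ 16·21 ≡ 26.
  x = λ² - 9 - 9 = 676 - 18 ≡ 7; y = λ·(9 - 7) - 17 ≡ 4. → (7, 4)
double: tangent at (7, 4): λ = (3·7² + 21)/(2·4) ≡ 13/8. 8⁻¹ ≡ 4 (mod 31), so λ ≡ 13·4 ≡ 21.
  x = λ² - 7 - 7 = 441 - 14 ≡ 24; y = λ·(7 - 24) - 4 ≡ 11. → (24, 11)
add P: (24, 11) + (9, 17). λ = (17 - 11)/(9 - 24) ≡ 6/16 mod 31. 16⁻¹ ≡ 2 (mod 31) since 16·2 = 32 ≡ 1, so λ ≡ 12.
  x = λ² - 24 - 9 = 144 - 33 ≡ 18; y = λ·(24 - 18) - 11 ≡ 30. → (18, 30)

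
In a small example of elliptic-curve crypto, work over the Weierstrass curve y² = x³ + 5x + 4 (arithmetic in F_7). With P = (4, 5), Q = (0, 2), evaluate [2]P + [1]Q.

First 2P:
Repeated addition: build up to 2P.
2P: tangent at (4, 5): λ = (3·4² + 5)/(2·5) ≡ 4/3. 3⁻¹ ≡ 5 (mod 7) since 3·5 = 15 ≡ 1, so λ ≡ 4·5 ≡ 6.
  x = λ² - 4 - 4 = 36 - 8 ≡ 0; y = λ·(4 - 0) - 5 ≡ 5. → (0, 5)
2P = (0, 5).
Finally 2P + Q:
(0, 5) + (0, 2): same x and y₁ ≡ -y₂, so the sum is O.

O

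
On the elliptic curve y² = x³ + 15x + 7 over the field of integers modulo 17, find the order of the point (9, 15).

2P: tangent at (9, 15): λ = (3·9² + 15)/(2·15) ≡ 3/13. 13⁻¹ ≡ 4 (mod 17) since 13·4 = 52 ≡ 1, so λ ≡ 3·4 ≡ 12.
  x = λ² - 9 - 9 = 144 - 18 ≡ 7; y = λ·(9 - 7) - 15 ≡ 9. → (7, 9)
3P: (7, 9) + (9, 15). λ = (15 - 9)/(9 - 7) ≡ 6/2 mod 17. 2⁻¹ ≡ 9 (mod 17), so λ ≡ 3.
  x = λ² - 7 - 9 = 9 - 16 ≡ 10; y = λ·(7 - 10) - 9 ≡ 16. → (10, 16)
4P: (10, 16) + (9, 15). λ = (15 - 16)/(9 - 10) ≡ 16/16 mod 17. 16⁻¹ ≡ 16 (mod 17), so λ ≡ 1.
  x = λ² - 10 - 9 = 1 - 19 ≡ 16; y = λ·(10 - 16) - 16 ≡ 12. → (16, 12)
5P: (16, 12) + (9, 15). λ = (15 - 12)/(9 - 16) ≡ 3/10 mod 17. 10⁻¹ ≡ 12 (mod 17), so λ ≡ 2.
  x = λ² - 16 - 9 = 4 - 25 ≡ 13; y = λ·(16 - 13) - 12 ≡ 11. → (13, 11)
6P: (13, 11) + (9, 15). λ = (15 - 11)/(9 - 13) ≡ 4/13 mod 17. 13⁻¹ ≡ 4 (mod 17) since 13·4 = 52 ≡ 1, so λ ≡ 16.
  x = λ² - 13 - 9 = 256 - 22 ≡ 13; y = λ·(13 - 13) - 11 ≡ 6. → (13, 6)
7P: (13, 6) + (9, 15). λ = (15 - 6)/(9 - 13) ≡ 9/13 mod 17. 13⁻¹ ≡ 4 (mod 17), so λ ≡ 2.
  x = λ² - 13 - 9 = 4 - 22 ≡ 16; y = λ·(13 - 16) - 6 ≡ 5. → (16, 5)
8P: (16, 5) + (9, 15). λ = (15 - 5)/(9 - 16) ≡ 10/10 mod 17. 10⁻¹ ≡ 12 (mod 17), so λ ≡ 1.
  x = λ² - 16 - 9 = 1 - 25 ≡ 10; y = λ·(16 - 10) - 5 ≡ 1. → (10, 1)
9P: (10, 1) + (9, 15). λ = (15 - 1)/(9 - 10) ≡ 14/16 mod 17. 16⁻¹ ≡ 16 (mod 17), so λ ≡ 3.
  x = λ² - 10 - 9 = 9 - 19 ≡ 7; y = λ·(10 - 7) - 1 ≡ 8. → (7, 8)
10P: (7, 8) + (9, 15). λ = (15 - 8)/(9 - 7) ≡ 7/2 mod 17. 2⁻¹ ≡ 9 (mod 17), so λ ≡ 12.
  x = λ² - 7 - 9 = 144 - 16 ≡ 9; y = λ·(7 - 9) - 8 ≡ 2. → (9, 2)
11P: (9, 2) + (9, 15): same x and y₁ ≡ -y₂, so the sum is ∞.
11P = ∞, so the order is 11.

11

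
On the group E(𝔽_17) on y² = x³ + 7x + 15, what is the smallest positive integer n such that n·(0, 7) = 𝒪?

2P: tangent at (0, 7): λ = (3·0² + 7)/(2·7) ≡ 7/14. 14⁻¹ ≡ 11 (mod 17), so λ ≡ 7·11 ≡ 9.
  x = λ² - 0 - 0 = 81 - 0 ≡ 13; y = λ·(0 - 13) - 7 ≡ 12. → (13, 12)
3P: (13, 12) + (0, 7). λ = (7 - 12)/(0 - 13) ≡ 12/4 mod 17. 4⁻¹ ≡ 13 (mod 17), so λ ≡ 3.
  x = λ² - 13 - 0 = 9 - 13 ≡ 13; y = λ·(13 - 13) - 12 ≡ 5. → (13, 5)
4P: (13, 5) + (0, 7). λ = (7 - 5)/(0 - 13) ≡ 2/4 mod 17. 4⁻¹ ≡ 13 (mod 17) since 4·13 = 52 ≡ 1, so λ ≡ 9.
  x = λ² - 13 - 0 = 81 - 13 ≡ 0; y = λ·(13 - 0) - 5 ≡ 10. → (0, 10)
5P: (0, 10) + (0, 7): same x and y₁ ≡ -y₂, so the sum is 𝒪.
5P = 𝒪, so the order is 5.

5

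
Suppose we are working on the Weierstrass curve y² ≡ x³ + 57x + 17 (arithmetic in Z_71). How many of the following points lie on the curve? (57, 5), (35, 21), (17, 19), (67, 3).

(57, 5): 5² ≡ 25, rhs ≡ 25 → on.
(35, 21): 21² ≡ 15, rhs ≡ 15 → on.
(17, 19): 19² ≡ 6, rhs ≡ 6 → on.
(67, 3): 3² ≡ 9, rhs ≡ 9 → on.

4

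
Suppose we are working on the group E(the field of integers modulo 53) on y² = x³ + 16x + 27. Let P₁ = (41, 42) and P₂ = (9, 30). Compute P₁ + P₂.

(52, 40)

(41, 42) + (9, 30). λ = (30 - 42)/(9 - 41) ≡ 41/21 mod 53. 21⁻¹ ≡ 48 (mod 53), so λ ≡ 7.
  x = λ² - 41 - 9 = 49 - 50 ≡ 52; y = λ·(41 - 52) - 42 ≡ 40. → (52, 40)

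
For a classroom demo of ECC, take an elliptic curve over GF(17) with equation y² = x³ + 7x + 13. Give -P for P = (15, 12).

(15, 5)

-(15, 12) = (15, -12 mod 17) = (15, 5).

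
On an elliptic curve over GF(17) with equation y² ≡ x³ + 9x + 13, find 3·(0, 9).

Write P = (0, 9).
Repeated addition: build up to 3P.
2P: tangent at (0, 9): λ = (3·0² + 9)/(2·9) ≡ 9/1. 1⁻¹ ≡ 1 (mod 17), so λ ≡ 9·1 ≡ 9.
  x = λ² - 0 - 0 = 81 - 0 ≡ 13; y = λ·(0 - 13) - 9 ≡ 10. → (13, 10)
3P: (13, 10) + (0, 9). λ = (9 - 10)/(0 - 13) ≡ 16/4 mod 17. 4⁻¹ ≡ 13 (mod 17), so λ ≡ 4.
  x = λ² - 13 - 0 = 16 - 13 ≡ 3; y = λ·(13 - 3) - 10 ≡ 13. → (3, 13)

(3, 13)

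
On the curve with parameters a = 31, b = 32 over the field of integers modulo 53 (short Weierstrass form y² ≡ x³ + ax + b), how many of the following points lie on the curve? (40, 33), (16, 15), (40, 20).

3

(40, 33): 33² ≡ 29, rhs ≡ 29 → on.
(16, 15): 15² ≡ 13, rhs ≡ 13 → on.
(40, 20): 20² ≡ 29, rhs ≡ 29 → on.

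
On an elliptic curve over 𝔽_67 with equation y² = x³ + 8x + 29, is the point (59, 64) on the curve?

no

y² = 64² ≡ 9; x³ + 8x + 29 = 205880 ≡ 56 (mod 67). 9 ≠ 56.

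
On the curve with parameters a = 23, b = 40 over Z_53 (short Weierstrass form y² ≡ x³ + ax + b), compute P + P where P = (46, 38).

tangent at (46, 38): λ = (3·46² + 23)/(2·38) ≡ 11/23. 23⁻¹ ≡ 30 (mod 53), so λ ≡ 11·30 ≡ 12.
  x = λ² - 46 - 46 = 144 - 92 ≡ 52; y = λ·(46 - 52) - 38 ≡ 49. → (52, 49)

(52, 49)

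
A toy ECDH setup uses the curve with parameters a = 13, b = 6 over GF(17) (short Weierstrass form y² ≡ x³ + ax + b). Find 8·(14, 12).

Write P = (14, 12).
Repeated addition: build up to 8P.
2P: tangent at (14, 12): λ = (3·14² + 13)/(2·12) ≡ 6/7. 7⁻¹ ≡ 5 (mod 17), so λ ≡ 6·5 ≡ 13.
  x = λ² - 14 - 14 = 169 - 28 ≡ 5; y = λ·(14 - 5) - 12 ≡ 3. → (5, 3)
3P: (5, 3) + (14, 12). λ = (12 - 3)/(14 - 5) ≡ 9/9 mod 17. 9⁻¹ ≡ 2 (mod 17), so λ ≡ 1.
  x = λ² - 5 - 14 = 1 - 19 ≡ 16; y = λ·(5 - 16) - 3 ≡ 3. → (16, 3)
4P: (16, 3) + (14, 12). λ = (12 - 3)/(14 - 16) ≡ 9/15 mod 17. 15⁻¹ ≡ 8 (mod 17), so λ ≡ 4.
  x = λ² - 16 - 14 = 16 - 30 ≡ 3; y = λ·(16 - 3) - 3 ≡ 15. → (3, 15)
5P: (3, 15) + (14, 12). λ = (12 - 15)/(14 - 3) ≡ 14/11 mod 17. 11⁻¹ ≡ 14 (mod 17) since 11·14 = 154 ≡ 1, so λ ≡ 9.
  x = λ² - 3 - 14 = 81 - 17 ≡ 13; y = λ·(3 - 13) - 15 ≡ 14. → (13, 14)
6P: (13, 14) + (14, 12). λ = (12 - 14)/(14 - 13) ≡ 15/1 mod 17. 1⁻¹ ≡ 1 (mod 17) since 1·1 = 1 ≡ 1, so λ ≡ 15.
  x = λ² - 13 - 14 = 225 - 27 ≡ 11; y = λ·(13 - 11) - 14 ≡ 16. → (11, 16)
7P: (11, 16) + (14, 12). λ = (12 - 16)/(14 - 11) ≡ 13/3 mod 17. 3⁻¹ ≡ 6 (mod 17) since 3·6 = 18 ≡ 1, so λ ≡ 10.
  x = λ² - 11 - 14 = 100 - 25 ≡ 7; y = λ·(11 - 7) - 16 ≡ 7. → (7, 7)
8P: (7, 7) + (14, 12). λ = (12 - 7)/(14 - 7) ≡ 5/7 mod 17. 7⁻¹ ≡ 5 (mod 17) since 7·5 = 35 ≡ 1, so λ ≡ 8.
  x = λ² - 7 - 14 = 64 - 21 ≡ 9; y = λ·(7 - 9) - 7 ≡ 11. → (9, 11)

(9, 11)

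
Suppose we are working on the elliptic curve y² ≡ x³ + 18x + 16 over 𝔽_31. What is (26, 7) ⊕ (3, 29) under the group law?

(26, 7) + (3, 29). λ = (29 - 7)/(3 - 26) ≡ 22/8 mod 31. 8⁻¹ ≡ 4 (mod 31) since 8·4 = 32 ≡ 1, so λ ≡ 26.
  x = λ² - 26 - 3 = 676 - 29 ≡ 27; y = λ·(26 - 27) - 7 ≡ 29. → (27, 29)

(27, 29)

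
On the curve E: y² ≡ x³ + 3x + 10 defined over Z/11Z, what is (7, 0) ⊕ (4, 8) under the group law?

(1, 6)

(7, 0) + (4, 8). λ = (8 - 0)/(4 - 7) ≡ 8/8 mod 11. 8⁻¹ ≡ 7 (mod 11), so λ ≡ 1.
  x = λ² - 7 - 4 = 1 - 11 ≡ 1; y = λ·(7 - 1) - 0 ≡ 6. → (1, 6)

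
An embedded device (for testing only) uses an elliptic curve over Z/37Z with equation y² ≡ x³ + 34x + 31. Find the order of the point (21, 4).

10

2P: tangent at (21, 4): λ = (3·21² + 34)/(2·4) ≡ 25/8. 8⁻¹ ≡ 14 (mod 37), so λ ≡ 25·14 ≡ 17.
  x = λ² - 21 - 21 = 289 - 42 ≡ 25; y = λ·(21 - 25) - 4 ≡ 2. → (25, 2)
3P: (25, 2) + (21, 4). λ = (4 - 2)/(21 - 25) ≡ 2/33 mod 37. 33⁻¹ ≡ 9 (mod 37) since 33·9 = 297 ≡ 1, so λ ≡ 18.
  x = λ² - 25 - 21 = 324 - 46 ≡ 19; y = λ·(25 - 19) - 2 ≡ 32. → (19, 32)
4P: (19, 32) + (21, 4). λ = (4 - 32)/(21 - 19) ≡ 9/2 mod 37. 2⁻¹ ≡ 19 (mod 37), so λ ≡ 23.
  x = λ² - 19 - 21 = 529 - 40 ≡ 8; y = λ·(19 - 8) - 32 ≡ 36. → (8, 36)
5P: (8, 36) + (21, 4). λ = (4 - 36)/(21 - 8) ≡ 5/13 mod 37. 13⁻¹ ≡ 20 (mod 37), so λ ≡ 26.
  x = λ² - 8 - 21 = 676 - 29 ≡ 18; y = λ·(8 - 18) - 36 ≡ 0. → (18, 0)
6P: (18, 0) + (21, 4). λ = (4 - 0)/(21 - 18) ≡ 4/3 mod 37. 3⁻¹ ≡ 25 (mod 37), so λ ≡ 26.
  x = λ² - 18 - 21 = 676 - 39 ≡ 8; y = λ·(18 - 8) - 0 ≡ 1. → (8, 1)
7P: (8, 1) + (21, 4). λ = (4 - 1)/(21 - 8) ≡ 3/13 mod 37. 13⁻¹ ≡ 20 (mod 37) since 13·20 = 260 ≡ 1, so λ ≡ 23.
  x = λ² - 8 - 21 = 529 - 29 ≡ 19; y = λ·(8 - 19) - 1 ≡ 5. → (19, 5)
8P: (19, 5) + (21, 4). λ = (4 - 5)/(21 - 19) ≡ 36/2 mod 37. 2⁻¹ ≡ 19 (mod 37) since 2·19 = 38 ≡ 1, so λ ≡ 18.
  x = λ² - 19 - 21 = 324 - 40 ≡ 25; y = λ·(19 - 25) - 5 ≡ 35. → (25, 35)
9P: (25, 35) + (21, 4). λ = (4 - 35)/(21 - 25) ≡ 6/33 mod 37. 33⁻¹ ≡ 9 (mod 37), so λ ≡ 17.
  x = λ² - 25 - 21 = 289 - 46 ≡ 21; y = λ·(25 - 21) - 35 ≡ 33. → (21, 33)
10P: (21, 33) + (21, 4): same x and y₁ ≡ -y₂, so the sum is 𝒪.
10P = 𝒪, so the order is 10.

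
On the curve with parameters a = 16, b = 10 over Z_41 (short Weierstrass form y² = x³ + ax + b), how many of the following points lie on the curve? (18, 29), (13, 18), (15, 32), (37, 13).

(18, 29): 29² ≡ 21, rhs ≡ 21 → on.
(13, 18): 18² ≡ 37, rhs ≡ 37 → on.
(15, 32): 32² ≡ 40, rhs ≡ 17 → off.
(37, 13): 13² ≡ 5, rhs ≡ 5 → on.

3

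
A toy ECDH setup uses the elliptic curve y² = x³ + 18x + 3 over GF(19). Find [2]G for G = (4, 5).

tangent at (4, 5): λ = (3·4² + 18)/(2·5) ≡ 9/10. 10⁻¹ ≡ 2 (mod 19) since 10·2 = 20 ≡ 1, so λ ≡ 9·2 ≡ 18.
  x = λ² - 4 - 4 = 324 - 8 ≡ 12; y = λ·(4 - 12) - 5 ≡ 3. → (12, 3)

(12, 3)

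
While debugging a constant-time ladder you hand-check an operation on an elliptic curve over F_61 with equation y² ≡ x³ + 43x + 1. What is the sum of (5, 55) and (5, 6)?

O

The two points share x = 5 and their y-coordinates satisfy 55 + 6 ≡ 0 (mod 61), so they are inverses. Their sum is O.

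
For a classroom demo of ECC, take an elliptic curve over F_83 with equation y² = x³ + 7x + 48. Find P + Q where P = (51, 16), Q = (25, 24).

(40, 70)

(51, 16) + (25, 24). λ = (24 - 16)/(25 - 51) ≡ 8/57 mod 83. 57⁻¹ ≡ 67 (mod 83), so λ ≡ 38.
  x = λ² - 51 - 25 = 1444 - 76 ≡ 40; y = λ·(51 - 40) - 16 ≡ 70. → (40, 70)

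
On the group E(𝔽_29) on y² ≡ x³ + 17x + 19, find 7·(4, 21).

O

Write G = (4, 21).
Double-and-add on 7 = (111)₂. Start with G = (4, 21) for the leading 1-bit.
double: tangent at (4, 21): λ = (3·4² + 17)/(2·21) ≡ 7/13. 13⁻¹ ≡ 9 (mod 29), so λ ≡ 7·9 ≡ 5.
  x = λ² - 4 - 4 = 25 - 8 ≡ 17; y = λ·(4 - 17) - 21 ≡ 1. → (17, 1)
add G: (17, 1) + (4, 21). λ = (21 - 1)/(4 - 17) ≡ 20/16 mod 29. 16⁻¹ ≡ 20 (mod 29) since 16·20 = 320 ≡ 1, so λ ≡ 23.
  x = λ² - 17 - 4 = 529 - 21 ≡ 15; y = λ·(17 - 15) - 1 ≡ 16. → (15, 16)
double: tangent at (15, 16): λ = (3·15² + 17)/(2·16) ≡ 25/3. 3⁻¹ ≡ 10 (mod 29) since 3·10 = 30 ≡ 1, so λ ≡ 25·10 ≡ 18.
  x = λ² - 15 - 15 = 324 - 30 ≡ 4; y = λ·(15 - 4) - 16 ≡ 8. → (4, 8)
add G: (4, 8) + (4, 21): same x and y₁ ≡ -y₂, so the sum is 𝒪.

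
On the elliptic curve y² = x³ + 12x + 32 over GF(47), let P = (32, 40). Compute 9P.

Repeated addition: build up to 9P.
2P: tangent at (32, 40): λ = (3·32² + 12)/(2·40) ≡ 29/33. 33⁻¹ ≡ 10 (mod 47), so λ ≡ 29·10 ≡ 8.
  x = λ² - 32 - 32 = 64 - 64 ≡ 0; y = λ·(32 - 0) - 40 ≡ 28. → (0, 28)
3P: (0, 28) + (32, 40). λ = (40 - 28)/(32 - 0) ≡ 12/32 mod 47. 32⁻¹ ≡ 25 (mod 47), so λ ≡ 18.
  x = λ² - 0 - 32 = 324 - 32 ≡ 10; y = λ·(0 - 10) - 28 ≡ 27. → (10, 27)
4P: (10, 27) + (32, 40). λ = (40 - 27)/(32 - 10) ≡ 13/22 mod 47. 22⁻¹ ≡ 15 (mod 47) since 22·15 = 330 ≡ 1, so λ ≡ 7.
  x = λ² - 10 - 32 = 49 - 42 ≡ 7; y = λ·(10 - 7) - 27 ≡ 41. → (7, 41)
5P: (7, 41) + (32, 40). λ = (40 - 41)/(32 - 7) ≡ 46/25 mod 47. 25⁻¹ ≡ 32 (mod 47), so λ ≡ 15.
  x = λ² - 7 - 32 = 225 - 39 ≡ 45; y = λ·(7 - 45) - 41 ≡ 0. → (45, 0)
6P: (45, 0) + (32, 40). λ = (40 - 0)/(32 - 45) ≡ 40/34 mod 47. 34⁻¹ ≡ 18 (mod 47) since 34·18 = 612 ≡ 1, so λ ≡ 15.
  x = λ² - 45 - 32 = 225 - 77 ≡ 7; y = λ·(45 - 7) - 0 ≡ 6. → (7, 6)
7P: (7, 6) + (32, 40). λ = (40 - 6)/(32 - 7) ≡ 34/25 mod 47. 25⁻¹ ≡ 32 (mod 47), so λ ≡ 7.
  x = λ² - 7 - 32 = 49 - 39 ≡ 10; y = λ·(7 - 10) - 6 ≡ 20. → (10, 20)
8P: (10, 20) + (32, 40). λ = (40 - 20)/(32 - 10) ≡ 20/22 mod 47. 22⁻¹ ≡ 15 (mod 47), so λ ≡ 18.
  x = λ² - 10 - 32 = 324 - 42 ≡ 0; y = λ·(10 - 0) - 20 ≡ 19. → (0, 19)
9P: (0, 19) + (32, 40). λ = (40 - 19)/(32 - 0) ≡ 21/32 mod 47. 32⁻¹ ≡ 25 (mod 47), so λ ≡ 8.
  x = λ² - 0 - 32 = 64 - 32 ≡ 32; y = λ·(0 - 32) - 19 ≡ 7. → (32, 7)

(32, 7)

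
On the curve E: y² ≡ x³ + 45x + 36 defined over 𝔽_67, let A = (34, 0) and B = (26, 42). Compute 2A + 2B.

(3, 59)

First 2A:
Repeated addition: build up to 2A.
2A: (34, 0) + (34, 0): same x and y₁ ≡ -y₂, so the sum is ∞.
2A = ∞.
Next 2B:
Repeated addition: build up to 2B.
2B: tangent at (26, 42): λ = (3·26² + 45)/(2·42) ≡ 63/17. 17⁻¹ ≡ 4 (mod 67), so λ ≡ 63·4 ≡ 51.
  x = λ² - 26 - 26 = 2601 - 52 ≡ 3; y = λ·(26 - 3) - 42 ≡ 59. → (3, 59)
2B = (3, 59).
Finally 2A + 2B:
∞ + (3, 59) = (3, 59) (identity).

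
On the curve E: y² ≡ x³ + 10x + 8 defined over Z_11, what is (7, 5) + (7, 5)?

tangent at (7, 5): λ = (3·7² + 10)/(2·5) ≡ 3/10. 10⁻¹ ≡ 10 (mod 11) since 10·10 = 100 ≡ 1, so λ ≡ 3·10 ≡ 8.
  x = λ² - 7 - 7 = 64 - 14 ≡ 6; y = λ·(7 - 6) - 5 ≡ 3. → (6, 3)

(6, 3)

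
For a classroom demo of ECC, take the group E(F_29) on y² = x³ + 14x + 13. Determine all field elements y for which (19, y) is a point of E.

2, 27

x³ + 14x + 13 = 7138 ≡ 4 (mod 29).
Square roots of 4 mod 29: 2 and 27 (since 2² = 4 ≡ 4).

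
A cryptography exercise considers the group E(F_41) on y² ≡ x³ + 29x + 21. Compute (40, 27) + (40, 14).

O

The two points share x = 40 and their y-coordinates satisfy 27 + 14 ≡ 0 (mod 41), so they are inverses. Their sum is ∞.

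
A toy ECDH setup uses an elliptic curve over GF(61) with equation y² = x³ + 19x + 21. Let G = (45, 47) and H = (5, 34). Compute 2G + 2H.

First 2G:
Repeated addition: build up to 2G.
2G: tangent at (45, 47): λ = (3·45² + 19)/(2·47) ≡ 55/33. 33⁻¹ ≡ 37 (mod 61) since 33·37 = 1221 ≡ 1, so λ ≡ 55·37 ≡ 22.
  x = λ² - 45 - 45 = 484 - 90 ≡ 28; y = λ·(45 - 28) - 47 ≡ 22. → (28, 22)
2G = (28, 22).
Next 2H:
Repeated addition: build up to 2H.
2H: tangent at (5, 34): λ = (3·5² + 19)/(2·34) ≡ 33/7. 7⁻¹ ≡ 35 (mod 61) since 7·35 = 245 ≡ 1, so λ ≡ 33·35 ≡ 57.
  x = λ² - 5 - 5 = 3249 - 10 ≡ 6; y = λ·(5 - 6) - 34 ≡ 31. → (6, 31)
2H = (6, 31).
Finally 2G + 2H:
(28, 22) + (6, 31). λ = (31 - 22)/(6 - 28) ≡ 9/39 mod 61. 39⁻¹ ≡ 36 (mod 61) since 39·36 = 1404 ≡ 1, so λ ≡ 19.
  x = λ² - 28 - 6 = 361 - 34 ≡ 22; y = λ·(28 - 22) - 22 ≡ 31. → (22, 31)

(22, 31)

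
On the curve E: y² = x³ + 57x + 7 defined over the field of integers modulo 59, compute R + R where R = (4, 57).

tangent at (4, 57): λ = (3·4² + 57)/(2·57) ≡ 46/55. 55⁻¹ ≡ 44 (mod 59), so λ ≡ 46·44 ≡ 18.
  x = λ² - 4 - 4 = 324 - 8 ≡ 21; y = λ·(4 - 21) - 57 ≡ 50. → (21, 50)

(21, 50)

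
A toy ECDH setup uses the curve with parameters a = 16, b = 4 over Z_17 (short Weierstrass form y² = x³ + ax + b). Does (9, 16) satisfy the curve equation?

y² = 16² ≡ 1; x³ + 16x + 4 = 877 ≡ 10 (mod 17). 1 ≠ 10.

no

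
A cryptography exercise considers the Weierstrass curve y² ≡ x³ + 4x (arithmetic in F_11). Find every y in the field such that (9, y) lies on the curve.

none

x³ + 4x + 0 = 765 ≡ 6 (mod 11).
6 is a non-residue mod 11; no y exists.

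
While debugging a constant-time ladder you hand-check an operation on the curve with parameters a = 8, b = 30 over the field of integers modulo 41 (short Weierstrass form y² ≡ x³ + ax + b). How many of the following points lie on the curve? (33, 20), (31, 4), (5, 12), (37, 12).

(33, 20): 20² ≡ 31, rhs ≡ 28 → off.
(31, 4): 4² ≡ 16, rhs ≡ 16 → on.
(5, 12): 12² ≡ 21, rhs ≡ 31 → off.
(37, 12): 12² ≡ 21, rhs ≡ 16 → off.

1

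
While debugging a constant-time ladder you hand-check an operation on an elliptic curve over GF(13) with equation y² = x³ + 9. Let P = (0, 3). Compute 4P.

(0, 3)

Double-and-add on 4 = (100)₂. Start with P = (0, 3) for the leading 1-bit.
double: tangent at (0, 3): λ = (3·0² + 0)/(2·3) ≡ 0/6. 6⁻¹ ≡ 11 (mod 13), so λ ≡ 0·11 ≡ 0.
  x = λ² - 0 - 0 = 0 - 0 ≡ 0; y = λ·(0 - 0) - 3 ≡ 10. → (0, 10)
double: tangent at (0, 10): λ = (3·0² + 0)/(2·10) ≡ 0/7. 7⁻¹ ≡ 2 (mod 13), so λ ≡ 0·2 ≡ 0.
  x = λ² - 0 - 0 = 0 - 0 ≡ 0; y = λ·(0 - 0) - 10 ≡ 3. → (0, 3)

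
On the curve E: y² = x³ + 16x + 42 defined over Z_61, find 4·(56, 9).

Write Q = (56, 9).
Repeated addition: build up to 4Q.
2Q: tangent at (56, 9): λ = (3·56² + 16)/(2·9) ≡ 30/18. 18⁻¹ ≡ 17 (mod 61), so λ ≡ 30·17 ≡ 22.
  x = λ² - 56 - 56 = 484 - 112 ≡ 6; y = λ·(56 - 6) - 9 ≡ 54. → (6, 54)
3Q: (6, 54) + (56, 9). λ = (9 - 54)/(56 - 6) ≡ 16/50 mod 61. 50⁻¹ ≡ 11 (mod 61), so λ ≡ 54.
  x = λ² - 6 - 56 = 2916 - 62 ≡ 48; y = λ·(6 - 48) - 54 ≡ 57. → (48, 57)
4Q: (48, 57) + (56, 9). λ = (9 - 57)/(56 - 48) ≡ 13/8 mod 61. 8⁻¹ ≡ 23 (mod 61), so λ ≡ 55.
  x = λ² - 48 - 56 = 3025 - 104 ≡ 54; y = λ·(48 - 54) - 57 ≡ 40. → (54, 40)

(54, 40)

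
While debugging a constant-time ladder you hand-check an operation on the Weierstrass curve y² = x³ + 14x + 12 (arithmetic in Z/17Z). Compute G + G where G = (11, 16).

(10, 8)

tangent at (11, 16): λ = (3·11² + 14)/(2·16) ≡ 3/15. 15⁻¹ ≡ 8 (mod 17), so λ ≡ 3·8 ≡ 7.
  x = λ² - 11 - 11 = 49 - 22 ≡ 10; y = λ·(11 - 10) - 16 ≡ 8. → (10, 8)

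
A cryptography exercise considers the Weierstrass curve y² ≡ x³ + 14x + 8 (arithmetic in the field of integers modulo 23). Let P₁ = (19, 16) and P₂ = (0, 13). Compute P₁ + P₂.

(19, 16) + (0, 13). λ = (13 - 16)/(0 - 19) ≡ 20/4 mod 23. 4⁻¹ ≡ 6 (mod 23), so λ ≡ 5.
  x = λ² - 19 - 0 = 25 - 19 ≡ 6; y = λ·(19 - 6) - 16 ≡ 3. → (6, 3)

(6, 3)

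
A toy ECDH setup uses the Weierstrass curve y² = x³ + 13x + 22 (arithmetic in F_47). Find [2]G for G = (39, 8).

(32, 20)

tangent at (39, 8): λ = (3·39² + 13)/(2·8) ≡ 17/16. 16⁻¹ ≡ 3 (mod 47), so λ ≡ 17·3 ≡ 4.
  x = λ² - 39 - 39 = 16 - 78 ≡ 32; y = λ·(39 - 32) - 8 ≡ 20. → (32, 20)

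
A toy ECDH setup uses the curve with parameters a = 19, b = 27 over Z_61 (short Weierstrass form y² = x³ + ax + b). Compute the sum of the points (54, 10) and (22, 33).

(10, 27)

(54, 10) + (22, 33). λ = (33 - 10)/(22 - 54) ≡ 23/29 mod 61. 29⁻¹ ≡ 40 (mod 61), so λ ≡ 5.
  x = λ² - 54 - 22 = 25 - 76 ≡ 10; y = λ·(54 - 10) - 10 ≡ 27. → (10, 27)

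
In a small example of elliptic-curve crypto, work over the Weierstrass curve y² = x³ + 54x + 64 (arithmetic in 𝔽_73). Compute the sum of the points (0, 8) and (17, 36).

(0, 8) + (17, 36). λ = (36 - 8)/(17 - 0) ≡ 28/17 mod 73. 17⁻¹ ≡ 43 (mod 73), so λ ≡ 36.
  x = λ² - 0 - 17 = 1296 - 17 ≡ 38; y = λ·(0 - 38) - 8 ≡ 11. → (38, 11)

(38, 11)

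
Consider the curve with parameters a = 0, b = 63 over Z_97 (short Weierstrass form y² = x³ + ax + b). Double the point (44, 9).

(31, 47)

tangent at (44, 9): λ = (3·44² + 0)/(2·9) ≡ 85/18. 18⁻¹ ≡ 27 (mod 97), so λ ≡ 85·27 ≡ 64.
  x = λ² - 44 - 44 = 4096 - 88 ≡ 31; y = λ·(44 - 31) - 9 ≡ 47. → (31, 47)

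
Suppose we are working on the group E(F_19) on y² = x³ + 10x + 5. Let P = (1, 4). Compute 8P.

Double-and-add on 8 = (1000)₂. Start with P = (1, 4) for the leading 1-bit.
double: tangent at (1, 4): λ = (3·1² + 10)/(2·4) ≡ 13/8. 8⁻¹ ≡ 12 (mod 19) since 8·12 = 96 ≡ 1, so λ ≡ 13·12 ≡ 4.
  x = λ² - 1 - 1 = 16 - 2 ≡ 14; y = λ·(1 - 14) - 4 ≡ 1. → (14, 1)
double: tangent at (14, 1): λ = (3·14² + 10)/(2·1) ≡ 9/2. 2⁻¹ ≡ 10 (mod 19), so λ ≡ 9·10 ≡ 14.
  x = λ² - 14 - 14 = 196 - 28 ≡ 16; y = λ·(14 - 16) - 1 ≡ 9. → (16, 9)
double: tangent at (16, 9): λ = (3·16² + 10)/(2·9) ≡ 18/18. 18⁻¹ ≡ 18 (mod 19), so λ ≡ 18·18 ≡ 1.
  x = λ² - 16 - 16 = 1 - 32 ≡ 7; y = λ·(16 - 7) - 9 ≡ 0. → (7, 0)

(7, 0)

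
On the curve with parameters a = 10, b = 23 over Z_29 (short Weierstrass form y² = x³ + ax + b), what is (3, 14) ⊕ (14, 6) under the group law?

(3, 14) + (14, 6). λ = (6 - 14)/(14 - 3) ≡ 21/11 mod 29. 11⁻¹ ≡ 8 (mod 29) since 11·8 = 88 ≡ 1, so λ ≡ 23.
  x = λ² - 3 - 14 = 529 - 17 ≡ 19; y = λ·(3 - 19) - 14 ≡ 24. → (19, 24)

(19, 24)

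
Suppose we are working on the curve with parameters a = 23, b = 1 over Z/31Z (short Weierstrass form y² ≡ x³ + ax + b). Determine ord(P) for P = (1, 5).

9

2P: tangent at (1, 5): λ = (3·1² + 23)/(2·5) ≡ 26/10. 10⁻¹ ≡ 28 (mod 31) since 10·28 = 280 ≡ 1, so λ ≡ 26·28 ≡ 15.
  x = λ² - 1 - 1 = 225 - 2 ≡ 6; y = λ·(1 - 6) - 5 ≡ 13. → (6, 13)
3P: (6, 13) + (1, 5). λ = (5 - 13)/(1 - 6) ≡ 23/26 mod 31. 26⁻¹ ≡ 6 (mod 31), so λ ≡ 14.
  x = λ² - 6 - 1 = 196 - 7 ≡ 3; y = λ·(6 - 3) - 13 ≡ 29. → (3, 29)
4P: (3, 29) + (1, 5). λ = (5 - 29)/(1 - 3) ≡ 7/29 mod 31. 29⁻¹ ≡ 15 (mod 31) since 29·15 = 435 ≡ 1, so λ ≡ 12.
  x = λ² - 3 - 1 = 144 - 4 ≡ 16; y = λ·(3 - 16) - 29 ≡ 1. → (16, 1)
5P: (16, 1) + (1, 5). λ = (5 - 1)/(1 - 16) ≡ 4/16 mod 31. 16⁻¹ ≡ 2 (mod 31) since 16·2 = 32 ≡ 1, so λ ≡ 8.
  x = λ² - 16 - 1 = 64 - 17 ≡ 16; y = λ·(16 - 16) - 1 ≡ 30. → (16, 30)
6P: (16, 30) + (1, 5). λ = (5 - 30)/(1 - 16) ≡ 6/16 mod 31. 16⁻¹ ≡ 2 (mod 31), so λ ≡ 12.
  x = λ² - 16 - 1 = 144 - 17 ≡ 3; y = λ·(16 - 3) - 30 ≡ 2. → (3, 2)
7P: (3, 2) + (1, 5). λ = (5 - 2)/(1 - 3) ≡ 3/29 mod 31. 29⁻¹ ≡ 15 (mod 31) since 29·15 = 435 ≡ 1, so λ ≡ 14.
  x = λ² - 3 - 1 = 196 - 4 ≡ 6; y = λ·(3 - 6) - 2 ≡ 18. → (6, 18)
8P: (6, 18) + (1, 5). λ = (5 - 18)/(1 - 6) ≡ 18/26 mod 31. 26⁻¹ ≡ 6 (mod 31), so λ ≡ 15.
  x = λ² - 6 - 1 = 225 - 7 ≡ 1; y = λ·(6 - 1) - 18 ≡ 26. → (1, 26)
9P: (1, 26) + (1, 5): same x and y₁ ≡ -y₂, so the sum is O.
9P = O, so the order is 9.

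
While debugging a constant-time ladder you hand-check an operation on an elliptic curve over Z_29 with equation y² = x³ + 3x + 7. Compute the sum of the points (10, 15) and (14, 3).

(14, 26)

(10, 15) + (14, 3). λ = (3 - 15)/(14 - 10) ≡ 17/4 mod 29. 4⁻¹ ≡ 22 (mod 29), so λ ≡ 26.
  x = λ² - 10 - 14 = 676 - 24 ≡ 14; y = λ·(10 - 14) - 15 ≡ 26. → (14, 26)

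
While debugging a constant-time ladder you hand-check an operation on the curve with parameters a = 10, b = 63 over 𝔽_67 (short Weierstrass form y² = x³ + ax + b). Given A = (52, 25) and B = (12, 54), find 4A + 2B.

(10, 15)

First 4A:
Repeated addition: build up to 4A.
2A: tangent at (52, 25): λ = (3·52² + 10)/(2·25) ≡ 15/50. 50⁻¹ ≡ 63 (mod 67), so λ ≡ 15·63 ≡ 7.
  x = λ² - 52 - 52 = 49 - 104 ≡ 12; y = λ·(52 - 12) - 25 ≡ 54. → (12, 54)
3A: (12, 54) + (52, 25). λ = (25 - 54)/(52 - 12) ≡ 38/40 mod 67. 40⁻¹ ≡ 62 (mod 67) since 40·62 = 2480 ≡ 1, so λ ≡ 11.
  x = λ² - 12 - 52 = 121 - 64 ≡ 57; y = λ·(12 - 57) - 54 ≡ 54. → (57, 54)
4A: (57, 54) + (52, 25). λ = (25 - 54)/(52 - 57) ≡ 38/62 mod 67. 62⁻¹ ≡ 40 (mod 67) since 62·40 = 2480 ≡ 1, so λ ≡ 46.
  x = λ² - 57 - 52 = 2116 - 109 ≡ 64; y = λ·(57 - 64) - 54 ≡ 26. → (64, 26)
4A = (64, 26).
Next 2B:
Repeated addition: build up to 2B.
2B: tangent at (12, 54): λ = (3·12² + 10)/(2·54) ≡ 40/41. 41⁻¹ ≡ 18 (mod 67), so λ ≡ 40·18 ≡ 50.
  x = λ² - 12 - 12 = 2500 - 24 ≡ 64; y = λ·(12 - 64) - 54 ≡ 26. → (64, 26)
2B = (64, 26).
Finally 4A + 2B:
tangent at (64, 26): λ = (3·64² + 10)/(2·26) ≡ 37/52. 52⁻¹ ≡ 58 (mod 67), so λ ≡ 37·58 ≡ 2.
  x = λ² - 64 - 64 = 4 - 128 ≡ 10; y = λ·(64 - 10) - 26 ≡ 15. → (10, 15)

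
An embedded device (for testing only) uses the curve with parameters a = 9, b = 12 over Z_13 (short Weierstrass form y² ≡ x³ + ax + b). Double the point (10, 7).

(2, 8)

tangent at (10, 7): λ = (3·10² + 9)/(2·7) ≡ 10/1. 1⁻¹ ≡ 1 (mod 13), so λ ≡ 10·1 ≡ 10.
  x = λ² - 10 - 10 = 100 - 20 ≡ 2; y = λ·(10 - 2) - 7 ≡ 8. → (2, 8)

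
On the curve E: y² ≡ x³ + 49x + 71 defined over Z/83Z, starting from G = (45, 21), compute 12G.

Repeated addition: build up to 12G.
2G: tangent at (45, 21): λ = (3·45² + 49)/(2·21) ≡ 65/42. 42⁻¹ ≡ 2 (mod 83) since 42·2 = 84 ≡ 1, so λ ≡ 65·2 ≡ 47.
  x = λ² - 45 - 45 = 2209 - 90 ≡ 44; y = λ·(45 - 44) - 21 ≡ 26. → (44, 26)
3G: (44, 26) + (45, 21). λ = (21 - 26)/(45 - 44) ≡ 78/1 mod 83. 1⁻¹ ≡ 1 (mod 83), so λ ≡ 78.
  x = λ² - 44 - 45 = 6084 - 89 ≡ 19; y = λ·(44 - 19) - 26 ≡ 15. → (19, 15)
4G: (19, 15) + (45, 21). λ = (21 - 15)/(45 - 19) ≡ 6/26 mod 83. 26⁻¹ ≡ 16 (mod 83) since 26·16 = 416 ≡ 1, so λ ≡ 13.
  x = λ² - 19 - 45 = 169 - 64 ≡ 22; y = λ·(19 - 22) - 15 ≡ 29. → (22, 29)
5G: (22, 29) + (45, 21). λ = (21 - 29)/(45 - 22) ≡ 75/23 mod 83. 23⁻¹ ≡ 65 (mod 83), so λ ≡ 61.
  x = λ² - 22 - 45 = 3721 - 67 ≡ 2; y = λ·(22 - 2) - 29 ≡ 29. → (2, 29)
6G: (2, 29) + (45, 21). λ = (21 - 29)/(45 - 2) ≡ 75/43 mod 83. 43⁻¹ ≡ 56 (mod 83), so λ ≡ 50.
  x = λ² - 2 - 45 = 2500 - 47 ≡ 46; y = λ·(2 - 46) - 29 ≡ 12. → (46, 12)
7G: (46, 12) + (45, 21). λ = (21 - 12)/(45 - 46) ≡ 9/82 mod 83. 82⁻¹ ≡ 82 (mod 83), so λ ≡ 74.
  x = λ² - 46 - 45 = 5476 - 91 ≡ 73; y = λ·(46 - 73) - 12 ≡ 65. → (73, 65)
8G: (73, 65) + (45, 21). λ = (21 - 65)/(45 - 73) ≡ 39/55 mod 83. 55⁻¹ ≡ 80 (mod 83) since 55·80 = 4400 ≡ 1, so λ ≡ 49.
  x = λ² - 73 - 45 = 2401 - 118 ≡ 42; y = λ·(73 - 42) - 65 ≡ 43. → (42, 43)
9G: (42, 43) + (45, 21). λ = (21 - 43)/(45 - 42) ≡ 61/3 mod 83. 3⁻¹ ≡ 28 (mod 83) since 3·28 = 84 ≡ 1, so λ ≡ 48.
  x = λ² - 42 - 45 = 2304 - 87 ≡ 59; y = λ·(42 - 59) - 43 ≡ 54. → (59, 54)
10G: (59, 54) + (45, 21). λ = (21 - 54)/(45 - 59) ≡ 50/69 mod 83. 69⁻¹ ≡ 77 (mod 83) since 69·77 = 5313 ≡ 1, so λ ≡ 32.
  x = λ² - 59 - 45 = 1024 - 104 ≡ 7; y = λ·(59 - 7) - 54 ≡ 33. → (7, 33)
11G: (7, 33) + (45, 21). λ = (21 - 33)/(45 - 7) ≡ 71/38 mod 83. 38⁻¹ ≡ 59 (mod 83) since 38·59 = 2242 ≡ 1, so λ ≡ 39.
  x = λ² - 7 - 45 = 1521 - 52 ≡ 58; y = λ·(7 - 58) - 33 ≡ 53. → (58, 53)
12G: (58, 53) + (45, 21). λ = (21 - 53)/(45 - 58) ≡ 51/70 mod 83. 70⁻¹ ≡ 51 (mod 83), so λ ≡ 28.
  x = λ² - 58 - 45 = 784 - 103 ≡ 17; y = λ·(58 - 17) - 53 ≡ 16. → (17, 16)

(17, 16)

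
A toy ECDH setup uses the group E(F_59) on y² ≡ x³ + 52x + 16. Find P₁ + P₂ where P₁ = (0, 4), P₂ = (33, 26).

(33, 33)

(0, 4) + (33, 26). λ = (26 - 4)/(33 - 0) ≡ 22/33 mod 59. 33⁻¹ ≡ 34 (mod 59), so λ ≡ 40.
  x = λ² - 0 - 33 = 1600 - 33 ≡ 33; y = λ·(0 - 33) - 4 ≡ 33. → (33, 33)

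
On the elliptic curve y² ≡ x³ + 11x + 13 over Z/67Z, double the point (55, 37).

tangent at (55, 37): λ = (3·55² + 11)/(2·37) ≡ 41/7. 7⁻¹ ≡ 48 (mod 67), so λ ≡ 41·48 ≡ 25.
  x = λ² - 55 - 55 = 625 - 110 ≡ 46; y = λ·(55 - 46) - 37 ≡ 54. → (46, 54)

(46, 54)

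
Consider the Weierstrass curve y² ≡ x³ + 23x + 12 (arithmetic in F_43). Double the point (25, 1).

tangent at (25, 1): λ = (3·25² + 23)/(2·1) ≡ 6/2. 2⁻¹ ≡ 22 (mod 43) since 2·22 = 44 ≡ 1, so λ ≡ 6·22 ≡ 3.
  x = λ² - 25 - 25 = 9 - 50 ≡ 2; y = λ·(25 - 2) - 1 ≡ 25. → (2, 25)

(2, 25)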